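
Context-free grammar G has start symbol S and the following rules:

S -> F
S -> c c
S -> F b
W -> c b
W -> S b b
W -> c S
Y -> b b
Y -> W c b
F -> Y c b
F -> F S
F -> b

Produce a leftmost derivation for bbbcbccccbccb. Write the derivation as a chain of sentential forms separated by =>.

S => Fb => FSb => FSSb => bSSb => bFbSb => bFSbSb => bFSSbSb => bYcbSSbSb => bbbcbSSbSb => bbbcbccSbSb => bbbcbccccbSb => bbbcbccccbccb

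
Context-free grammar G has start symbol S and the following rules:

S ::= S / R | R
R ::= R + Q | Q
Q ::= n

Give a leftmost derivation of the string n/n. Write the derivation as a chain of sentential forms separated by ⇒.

S ⇒ S/R   [S ::= S / R]
S/R ⇒ R/R   [S ::= R]
R/R ⇒ Q/R   [R ::= Q]
Q/R ⇒ n/R   [Q ::= n]
n/R ⇒ n/Q   [R ::= Q]
n/Q ⇒ n/n   [Q ::= n]

S ⇒ S/R ⇒ R/R ⇒ Q/R ⇒ n/R ⇒ n/Q ⇒ n/n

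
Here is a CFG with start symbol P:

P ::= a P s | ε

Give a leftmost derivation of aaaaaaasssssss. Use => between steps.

P => aPs => aaPss => aaaPsss => aaaaPssss => aaaaaPsssss => aaaaaaPssssss => aaaaaaaPsssssss => aaaaaaasssssss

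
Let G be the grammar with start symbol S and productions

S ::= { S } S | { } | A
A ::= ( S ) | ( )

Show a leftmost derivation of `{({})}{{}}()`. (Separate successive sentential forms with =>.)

S => {S}S => {A}S => {(S)}S => {({})}S => {({})}{S}S => {({})}{{}}S => {({})}{{}}A => {({})}{{}}()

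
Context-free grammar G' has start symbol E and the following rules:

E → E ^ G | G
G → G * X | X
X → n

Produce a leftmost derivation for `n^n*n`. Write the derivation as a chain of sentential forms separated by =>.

E=>E^G=>G^G=>X^G=>n^G=>n^G*X=>n^X*X=>n^n*X=>n^n*n

E => E^G   [E → E ^ G]
E^G => G^G   [E → G]
G^G => X^G   [G → X]
X^G => n^G   [X → n]
n^G => n^G*X   [G → G * X]
n^G*X => n^X*X   [G → X]
n^X*X => n^n*X   [X → n]
n^n*X => n^n*n   [X → n]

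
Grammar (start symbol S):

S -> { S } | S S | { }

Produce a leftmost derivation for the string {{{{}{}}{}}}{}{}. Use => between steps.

S => SS => SSS => {S}SS => {{S}}SS => {{SS}}SS => {{{S}S}}SS => {{{SS}S}}SS => {{{{}S}S}}SS => {{{{}{}}S}}SS => {{{{}{}}{}}}SS => {{{{}{}}{}}}{}S => {{{{}{}}{}}}{}{}

S => SS   [S -> S S]
SS => SSS   [S -> S S]
SSS => {S}SS   [S -> { S }]
{S}SS => {{S}}SS   [S -> { S }]
{{S}}SS => {{SS}}SS   [S -> S S]
{{SS}}SS => {{{S}S}}SS   [S -> { S }]
{{{S}S}}SS => {{{SS}S}}SS   [S -> S S]
{{{SS}S}}SS => {{{{}S}S}}SS   [S -> { }]
{{{{}S}S}}SS => {{{{}{}}S}}SS   [S -> { }]
{{{{}{}}S}}SS => {{{{}{}}{}}}SS   [S -> { }]
{{{{}{}}{}}}SS => {{{{}{}}{}}}{}S   [S -> { }]
{{{{}{}}{}}}{}S => {{{{}{}}{}}}{}{}   [S -> { }]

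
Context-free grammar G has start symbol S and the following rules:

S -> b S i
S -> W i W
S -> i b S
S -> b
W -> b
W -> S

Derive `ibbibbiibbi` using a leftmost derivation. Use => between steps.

S => ibS   [S -> i b S]
ibS => ibWiW   [S -> W i W]
ibWiW => ibbiW   [W -> b]
ibbiW => ibbiS   [W -> S]
ibbiS => ibbibSi   [S -> b S i]
ibbibSi => ibbibWiWi   [S -> W i W]
ibbibWiWi => ibbibSiWi   [W -> S]
ibbibSiWi => ibbibbiWi   [S -> b]
ibbibbiWi => ibbibbiSi   [W -> S]
ibbibbiSi => ibbibbiibSi   [S -> i b S]
ibbibbiibSi => ibbibbiibbi   [S -> b]

S => ibS => ibWiW => ibbiW => ibbiS => ibbibSi => ibbibWiWi => ibbibSiWi => ibbibbiWi => ibbibbiSi => ibbibbiibSi => ibbibbiibbi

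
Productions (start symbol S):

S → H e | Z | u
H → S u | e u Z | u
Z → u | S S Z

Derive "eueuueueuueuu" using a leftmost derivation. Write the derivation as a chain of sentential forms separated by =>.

S=>Z=>SSZ=>HeSZ=>euZeSZ=>euSSZeSZ=>euHeSZeSZ=>euSueSZeSZ=>euHeueSZeSZ=>eueuZeueSZeSZ=>eueuueueSZeSZ=>eueuueueuZeSZ=>eueuueueuueSZ=>eueuueueuueuZ=>eueuueueuueuu

S => Z   [S → Z]
Z => SSZ   [Z → S S Z]
SSZ => HeSZ   [S → H e]
HeSZ => euZeSZ   [H → e u Z]
euZeSZ => euSSZeSZ   [Z → S S Z]
euSSZeSZ => euHeSZeSZ   [S → H e]
euHeSZeSZ => euSueSZeSZ   [H → S u]
euSueSZeSZ => euHeueSZeSZ   [S → H e]
euHeueSZeSZ => eueuZeueSZeSZ   [H → e u Z]
eueuZeueSZeSZ => eueuueueSZeSZ   [Z → u]
eueuueueSZeSZ => eueuueueuZeSZ   [S → u]
eueuueueuZeSZ => eueuueueuueSZ   [Z → u]
eueuueueuueSZ => eueuueueuueuZ   [S → u]
eueuueueuueuZ => eueuueueuueuu   [Z → u]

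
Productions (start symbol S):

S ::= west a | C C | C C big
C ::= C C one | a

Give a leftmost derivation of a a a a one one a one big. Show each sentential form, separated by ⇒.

S ⇒ C C big   [S ::= C C big]
C C big ⇒ a C big   [C ::= a]
a C big ⇒ a C C one big   [C ::= C C one]
a C C one big ⇒ a C C one C one big   [C ::= C C one]
a C C one C one big ⇒ a a C one C one big   [C ::= a]
a a C one C one big ⇒ a a C C one one C one big   [C ::= C C one]
a a C C one one C one big ⇒ a a a C one one C one big   [C ::= a]
a a a C one one C one big ⇒ a a a a one one C one big   [C ::= a]
a a a a one one C one big ⇒ a a a a one one a one big   [C ::= a]

S ⇒ C C big ⇒ a C big ⇒ a C C one big ⇒ a C C one C one big ⇒ a a C one C one big ⇒ a a C C one one C one big ⇒ a a a C one one C one big ⇒ a a a a one one C one big ⇒ a a a a one one a one big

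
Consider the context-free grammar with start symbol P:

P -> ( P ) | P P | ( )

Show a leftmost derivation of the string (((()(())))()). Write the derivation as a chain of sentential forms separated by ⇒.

P ⇒ (P)   [P -> ( P )]
(P) ⇒ (PP)   [P -> P P]
(PP) ⇒ ((P)P)   [P -> ( P )]
((P)P) ⇒ (((P))P)   [P -> ( P )]
(((P))P) ⇒ (((PP))P)   [P -> P P]
(((PP))P) ⇒ (((()P))P)   [P -> ( )]
(((()P))P) ⇒ (((()(P)))P)   [P -> ( P )]
(((()(P)))P) ⇒ (((()(())))P)   [P -> ( )]
(((()(())))P) ⇒ (((()(())))())   [P -> ( )]

P ⇒ (P) ⇒ (PP) ⇒ ((P)P) ⇒ (((P))P) ⇒ (((PP))P) ⇒ (((()P))P) ⇒ (((()(P)))P) ⇒ (((()(())))P) ⇒ (((()(())))())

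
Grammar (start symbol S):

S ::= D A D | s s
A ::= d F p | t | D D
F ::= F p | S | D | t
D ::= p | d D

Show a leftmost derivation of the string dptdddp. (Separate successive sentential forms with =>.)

S => DAD => dDAD => dpAD => dptD => dptdD => dptddD => dptdddD => dptdddp

S => DAD   [S ::= D A D]
DAD => dDAD   [D ::= d D]
dDAD => dpAD   [D ::= p]
dpAD => dptD   [A ::= t]
dptD => dptdD   [D ::= d D]
dptdD => dptddD   [D ::= d D]
dptddD => dptdddD   [D ::= d D]
dptdddD => dptdddp   [D ::= p]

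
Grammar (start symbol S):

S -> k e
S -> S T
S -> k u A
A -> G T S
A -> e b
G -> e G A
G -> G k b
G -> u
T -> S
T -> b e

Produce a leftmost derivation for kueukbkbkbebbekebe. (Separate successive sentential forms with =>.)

S => ST => kuAT => kuGTST => kueGATST => kueGkbATST => kueGkbkbATST => kueGkbkbkbATST => kueukbkbkbATST => kueukbkbkbebTST => kueukbkbkbebbeST => kueukbkbkbebbekeT => kueukbkbkbebbekebe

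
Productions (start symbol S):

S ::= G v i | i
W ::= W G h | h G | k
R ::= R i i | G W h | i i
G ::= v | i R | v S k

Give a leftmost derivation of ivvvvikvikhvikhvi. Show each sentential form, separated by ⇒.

S ⇒ Gvi   [S ::= G v i]
Gvi ⇒ iRvi   [G ::= i R]
iRvi ⇒ iGWhvi   [R ::= G W h]
iGWhvi ⇒ ivSkWhvi   [G ::= v S k]
ivSkWhvi ⇒ ivGvikWhvi   [S ::= G v i]
ivGvikWhvi ⇒ ivvSkvikWhvi   [G ::= v S k]
ivvSkvikWhvi ⇒ ivvGvikvikWhvi   [S ::= G v i]
ivvGvikvikWhvi ⇒ ivvvvikvikWhvi   [G ::= v]
ivvvvikvikWhvi ⇒ ivvvvikvikhGhvi   [W ::= h G]
ivvvvikvikhGhvi ⇒ ivvvvikvikhvSkhvi   [G ::= v S k]
ivvvvikvikhvSkhvi ⇒ ivvvvikvikhvikhvi   [S ::= i]

S ⇒ Gvi ⇒ iRvi ⇒ iGWhvi ⇒ ivSkWhvi ⇒ ivGvikWhvi ⇒ ivvSkvikWhvi ⇒ ivvGvikvikWhvi ⇒ ivvvvikvikWhvi ⇒ ivvvvikvikhGhvi ⇒ ivvvvikvikhvSkhvi ⇒ ivvvvikvikhvikhvi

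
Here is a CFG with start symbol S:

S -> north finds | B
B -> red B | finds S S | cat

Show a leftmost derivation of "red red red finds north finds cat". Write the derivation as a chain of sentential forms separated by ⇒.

S ⇒ B ⇒ red B ⇒ red red B ⇒ red red red B ⇒ red red red finds S S ⇒ red red red finds north finds S ⇒ red red red finds north finds B ⇒ red red red finds north finds cat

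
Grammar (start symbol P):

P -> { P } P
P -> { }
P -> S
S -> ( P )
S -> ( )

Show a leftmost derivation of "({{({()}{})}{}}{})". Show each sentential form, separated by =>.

P => S   [P -> S]
S => (P)   [S -> ( P )]
(P) => ({P}P)   [P -> { P } P]
({P}P) => ({{P}P}P)   [P -> { P } P]
({{P}P}P) => ({{S}P}P)   [P -> S]
({{S}P}P) => ({{(P)}P}P)   [S -> ( P )]
({{(P)}P}P) => ({{({P}P)}P}P)   [P -> { P } P]
({{({P}P)}P}P) => ({{({S}P)}P}P)   [P -> S]
({{({S}P)}P}P) => ({{({()}P)}P}P)   [S -> ( )]
({{({()}P)}P}P) => ({{({()}{})}P}P)   [P -> { }]
({{({()}{})}P}P) => ({{({()}{})}{}}P)   [P -> { }]
({{({()}{})}{}}P) => ({{({()}{})}{}}{})   [P -> { }]

P=>S=>(P)=>({P}P)=>({{P}P}P)=>({{S}P}P)=>({{(P)}P}P)=>({{({P}P)}P}P)=>({{({S}P)}P}P)=>({{({()}P)}P}P)=>({{({()}{})}P}P)=>({{({()}{})}{}}P)=>({{({()}{})}{}}{})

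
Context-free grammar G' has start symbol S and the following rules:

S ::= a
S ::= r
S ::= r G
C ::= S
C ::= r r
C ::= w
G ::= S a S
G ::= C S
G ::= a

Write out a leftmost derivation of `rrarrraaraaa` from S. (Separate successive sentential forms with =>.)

S=>rG=>rSaS=>rraS=>rrarG=>rrarSaS=>rrarrGaS=>rrarrSaSaS=>rrarrrGaSaS=>rrarrraaSaS=>rrarrraarGaS=>rrarrraaraaS=>rrarrraaraaa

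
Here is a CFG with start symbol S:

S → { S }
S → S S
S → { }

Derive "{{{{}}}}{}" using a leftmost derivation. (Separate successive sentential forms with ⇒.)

S ⇒ SS   [S → S S]
SS ⇒ {S}S   [S → { S }]
{S}S ⇒ {{S}}S   [S → { S }]
{{S}}S ⇒ {{{S}}}S   [S → { S }]
{{{S}}}S ⇒ {{{{}}}}S   [S → { }]
{{{{}}}}S ⇒ {{{{}}}}{}   [S → { }]

S⇒SS⇒{S}S⇒{{S}}S⇒{{{S}}}S⇒{{{{}}}}S⇒{{{{}}}}{}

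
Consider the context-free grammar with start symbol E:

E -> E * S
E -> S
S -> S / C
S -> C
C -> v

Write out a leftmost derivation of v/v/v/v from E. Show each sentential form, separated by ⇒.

E⇒S⇒S/C⇒S/C/C⇒S/C/C/C⇒C/C/C/C⇒v/C/C/C⇒v/v/C/C⇒v/v/v/C⇒v/v/v/v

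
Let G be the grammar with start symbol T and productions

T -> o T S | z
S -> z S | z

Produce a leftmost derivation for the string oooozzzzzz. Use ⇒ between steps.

T⇒oTS⇒ooTSS⇒oooTSSS⇒ooooTSSSS⇒oooozSSSS⇒oooozzSSSS⇒oooozzzSSS⇒oooozzzzSS⇒oooozzzzzS⇒oooozzzzzz

T ⇒ oTS   [T -> o T S]
oTS ⇒ ooTSS   [T -> o T S]
ooTSS ⇒ oooTSSS   [T -> o T S]
oooTSSS ⇒ ooooTSSSS   [T -> o T S]
ooooTSSSS ⇒ oooozSSSS   [T -> z]
oooozSSSS ⇒ oooozzSSSS   [S -> z S]
oooozzSSSS ⇒ oooozzzSSS   [S -> z]
oooozzzSSS ⇒ oooozzzzSS   [S -> z]
oooozzzzSS ⇒ oooozzzzzS   [S -> z]
oooozzzzzS ⇒ oooozzzzzz   [S -> z]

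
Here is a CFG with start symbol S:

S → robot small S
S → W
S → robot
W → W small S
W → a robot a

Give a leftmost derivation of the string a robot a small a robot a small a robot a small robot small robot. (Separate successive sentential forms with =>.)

S => W   [S → W]
W => W small S   [W → W small S]
W small S => W small S small S   [W → W small S]
W small S small S => W small S small S small S   [W → W small S]
W small S small S small S => W small S small S small S small S   [W → W small S]
W small S small S small S small S => a robot a small S small S small S small S   [W → a robot a]
a robot a small S small S small S small S => a robot a small W small S small S small S   [S → W]
a robot a small W small S small S small S => a robot a small a robot a small S small S small S   [W → a robot a]
a robot a small a robot a small S small S small S => a robot a small a robot a small W small S small S   [S → W]
a robot a small a robot a small W small S small S => a robot a small a robot a small a robot a small S small S   [W → a robot a]
a robot a small a robot a small a robot a small S small S => a robot a small a robot a small a robot a small robot small S   [S → robot]
a robot a small a robot a small a robot a small robot small S => a robot a small a robot a small a robot a small robot small robot   [S → robot]

S => W => W small S => W small S small S => W small S small S small S => W small S small S small S small S => a robot a small S small S small S small S => a robot a small W small S small S small S => a robot a small a robot a small S small S small S => a robot a small a robot a small W small S small S => a robot a small a robot a small a robot a small S small S => a robot a small a robot a small a robot a small robot small S => a robot a small a robot a small a robot a small robot small robot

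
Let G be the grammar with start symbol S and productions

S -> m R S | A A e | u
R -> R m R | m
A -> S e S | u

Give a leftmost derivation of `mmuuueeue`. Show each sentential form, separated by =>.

S=>mRS=>mmS=>mmAAe=>mmuAe=>mmuSeSe=>mmuAAeeSe=>mmuuAeeSe=>mmuuueeSe=>mmuuueeue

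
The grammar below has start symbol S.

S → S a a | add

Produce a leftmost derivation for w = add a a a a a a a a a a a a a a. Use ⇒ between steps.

S ⇒ S a a ⇒ S a a a a ⇒ S a a a a a a ⇒ S a a a a a a a a ⇒ S a a a a a a a a a a ⇒ S a a a a a a a a a a a a ⇒ S a a a a a a a a a a a a a a ⇒ add a a a a a a a a a a a a a a

S ⇒ S a a   [S → S a a]
S a a ⇒ S a a a a   [S → S a a]
S a a a a ⇒ S a a a a a a   [S → S a a]
S a a a a a a ⇒ S a a a a a a a a   [S → S a a]
S a a a a a a a a ⇒ S a a a a a a a a a a   [S → S a a]
S a a a a a a a a a a ⇒ S a a a a a a a a a a a a   [S → S a a]
S a a a a a a a a a a a a ⇒ S a a a a a a a a a a a a a a   [S → S a a]
S a a a a a a a a a a a a a a ⇒ add a a a a a a a a a a a a a a   [S → add]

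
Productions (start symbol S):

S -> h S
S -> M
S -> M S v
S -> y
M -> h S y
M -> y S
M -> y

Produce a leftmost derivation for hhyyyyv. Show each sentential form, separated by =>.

S => MSv   [S -> M S v]
MSv => hSySv   [M -> h S y]
hSySv => hMySv   [S -> M]
hMySv => hhSyySv   [M -> h S y]
hhSyySv => hhyyySv   [S -> y]
hhyyySv => hhyyyyv   [S -> y]

S => MSv => hSySv => hMySv => hhSyySv => hhyyySv => hhyyyyv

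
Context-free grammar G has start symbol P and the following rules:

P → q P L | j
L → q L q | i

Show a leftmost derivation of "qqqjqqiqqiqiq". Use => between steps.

P => qPL   [P → q P L]
qPL => qqPLL   [P → q P L]
qqPLL => qqqPLLL   [P → q P L]
qqqPLLL => qqqjLLL   [P → j]
qqqjLLL => qqqjqLqLL   [L → q L q]
qqqjqLqLL => qqqjqqLqqLL   [L → q L q]
qqqjqqLqqLL => qqqjqqiqqLL   [L → i]
qqqjqqiqqLL => qqqjqqiqqiL   [L → i]
qqqjqqiqqiL => qqqjqqiqqiqLq   [L → q L q]
qqqjqqiqqiqLq => qqqjqqiqqiqiq   [L → i]

P=>qPL=>qqPLL=>qqqPLLL=>qqqjLLL=>qqqjqLqLL=>qqqjqqLqqLL=>qqqjqqiqqLL=>qqqjqqiqqiL=>qqqjqqiqqiqLq=>qqqjqqiqqiqiq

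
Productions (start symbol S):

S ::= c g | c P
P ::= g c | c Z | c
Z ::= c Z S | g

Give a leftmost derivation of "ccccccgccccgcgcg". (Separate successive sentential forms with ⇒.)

S ⇒ cP ⇒ ccZ ⇒ cccZS ⇒ ccccZSS ⇒ cccccZSSS ⇒ ccccccZSSSS ⇒ ccccccgSSSS ⇒ ccccccgcPSSS ⇒ ccccccgccSSS ⇒ ccccccgcccPSS ⇒ ccccccgccccZSS ⇒ ccccccgccccgSS ⇒ ccccccgccccgcgS ⇒ ccccccgccccgcgcg

S ⇒ cP   [S ::= c P]
cP ⇒ ccZ   [P ::= c Z]
ccZ ⇒ cccZS   [Z ::= c Z S]
cccZS ⇒ ccccZSS   [Z ::= c Z S]
ccccZSS ⇒ cccccZSSS   [Z ::= c Z S]
cccccZSSS ⇒ ccccccZSSSS   [Z ::= c Z S]
ccccccZSSSS ⇒ ccccccgSSSS   [Z ::= g]
ccccccgSSSS ⇒ ccccccgcPSSS   [S ::= c P]
ccccccgcPSSS ⇒ ccccccgccSSS   [P ::= c]
ccccccgccSSS ⇒ ccccccgcccPSS   [S ::= c P]
ccccccgcccPSS ⇒ ccccccgccccZSS   [P ::= c Z]
ccccccgccccZSS ⇒ ccccccgccccgSS   [Z ::= g]
ccccccgccccgSS ⇒ ccccccgccccgcgS   [S ::= c g]
ccccccgccccgcgS ⇒ ccccccgccccgcgcg   [S ::= c g]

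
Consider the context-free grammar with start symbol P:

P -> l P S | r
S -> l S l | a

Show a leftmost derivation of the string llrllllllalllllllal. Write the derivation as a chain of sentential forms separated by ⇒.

P⇒lPS⇒llPSS⇒llrSS⇒llrlSlS⇒llrllSllS⇒llrlllSlllS⇒llrllllSllllS⇒llrlllllSlllllS⇒llrllllllSllllllS⇒llrllllllallllllS⇒llrllllllalllllllSl⇒llrllllllalllllllal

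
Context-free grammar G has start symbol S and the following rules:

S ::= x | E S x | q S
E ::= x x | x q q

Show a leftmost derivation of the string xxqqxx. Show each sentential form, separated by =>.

S => ESx => xxSx => xxqSx => xxqqSx => xxqqxx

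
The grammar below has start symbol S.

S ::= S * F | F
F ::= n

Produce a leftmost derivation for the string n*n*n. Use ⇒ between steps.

S ⇒ S*F   [S ::= S * F]
S*F ⇒ S*F*F   [S ::= S * F]
S*F*F ⇒ F*F*F   [S ::= F]
F*F*F ⇒ n*F*F   [F ::= n]
n*F*F ⇒ n*n*F   [F ::= n]
n*n*F ⇒ n*n*n   [F ::= n]

S ⇒ S*F ⇒ S*F*F ⇒ F*F*F ⇒ n*F*F ⇒ n*n*F ⇒ n*n*n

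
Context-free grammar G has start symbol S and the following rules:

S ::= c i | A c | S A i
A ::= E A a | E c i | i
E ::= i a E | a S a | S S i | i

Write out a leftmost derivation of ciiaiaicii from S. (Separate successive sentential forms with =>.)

S => SAi => ciAi => ciEcii => ciiaEcii => ciiaiaEcii => ciiaiaicii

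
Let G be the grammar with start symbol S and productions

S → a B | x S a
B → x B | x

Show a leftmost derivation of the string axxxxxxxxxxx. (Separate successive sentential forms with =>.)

S => aB => axB => axxB => axxxB => axxxxB => axxxxxB => axxxxxxB => axxxxxxxB => axxxxxxxxB => axxxxxxxxxB => axxxxxxxxxxB => axxxxxxxxxxx

S => aB   [S → a B]
aB => axB   [B → x B]
axB => axxB   [B → x B]
axxB => axxxB   [B → x B]
axxxB => axxxxB   [B → x B]
axxxxB => axxxxxB   [B → x B]
axxxxxB => axxxxxxB   [B → x B]
axxxxxxB => axxxxxxxB   [B → x B]
axxxxxxxB => axxxxxxxxB   [B → x B]
axxxxxxxxB => axxxxxxxxxB   [B → x B]
axxxxxxxxxB => axxxxxxxxxxB   [B → x B]
axxxxxxxxxxB => axxxxxxxxxxx   [B → x]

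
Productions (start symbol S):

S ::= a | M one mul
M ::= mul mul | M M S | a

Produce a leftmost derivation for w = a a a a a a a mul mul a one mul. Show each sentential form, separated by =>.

S => M one mul => M M S one mul => M M S M S one mul => M M S M S M S one mul => M M S M S M S M S one mul => a M S M S M S M S one mul => a a S M S M S M S one mul => a a a M S M S M S one mul => a a a a S M S M S one mul => a a a a a M S M S one mul => a a a a a a S M S one mul => a a a a a a a M S one mul => a a a a a a a mul mul S one mul => a a a a a a a mul mul a one mul

S => M one mul   [S ::= M one mul]
M one mul => M M S one mul   [M ::= M M S]
M M S one mul => M M S M S one mul   [M ::= M M S]
M M S M S one mul => M M S M S M S one mul   [M ::= M M S]
M M S M S M S one mul => M M S M S M S M S one mul   [M ::= M M S]
M M S M S M S M S one mul => a M S M S M S M S one mul   [M ::= a]
a M S M S M S M S one mul => a a S M S M S M S one mul   [M ::= a]
a a S M S M S M S one mul => a a a M S M S M S one mul   [S ::= a]
a a a M S M S M S one mul => a a a a S M S M S one mul   [M ::= a]
a a a a S M S M S one mul => a a a a a M S M S one mul   [S ::= a]
a a a a a M S M S one mul => a a a a a a S M S one mul   [M ::= a]
a a a a a a S M S one mul => a a a a a a a M S one mul   [S ::= a]
a a a a a a a M S one mul => a a a a a a a mul mul S one mul   [M ::= mul mul]
a a a a a a a mul mul S one mul => a a a a a a a mul mul a one mul   [S ::= a]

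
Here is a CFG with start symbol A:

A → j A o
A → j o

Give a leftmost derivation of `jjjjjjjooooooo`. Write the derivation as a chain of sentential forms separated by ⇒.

A ⇒ jAo ⇒ jjAoo ⇒ jjjAooo ⇒ jjjjAoooo ⇒ jjjjjAooooo ⇒ jjjjjjAoooooo ⇒ jjjjjjjooooooo

A ⇒ jAo   [A → j A o]
jAo ⇒ jjAoo   [A → j A o]
jjAoo ⇒ jjjAooo   [A → j A o]
jjjAooo ⇒ jjjjAoooo   [A → j A o]
jjjjAoooo ⇒ jjjjjAooooo   [A → j A o]
jjjjjAooooo ⇒ jjjjjjAoooooo   [A → j A o]
jjjjjjAoooooo ⇒ jjjjjjjooooooo   [A → j o]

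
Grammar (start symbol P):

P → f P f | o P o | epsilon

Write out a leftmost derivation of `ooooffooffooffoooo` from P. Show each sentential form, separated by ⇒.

P⇒oPo⇒ooPoo⇒oooPooo⇒ooooPoooo⇒oooofPfoooo⇒ooooffPffoooo⇒ooooffoPoffoooo⇒ooooffooPooffoooo⇒ooooffoofPfooffoooo⇒ooooffooffooffoooo

P ⇒ oPo   [P → o P o]
oPo ⇒ ooPoo   [P → o P o]
ooPoo ⇒ oooPooo   [P → o P o]
oooPooo ⇒ ooooPoooo   [P → o P o]
ooooPoooo ⇒ oooofPfoooo   [P → f P f]
oooofPfoooo ⇒ ooooffPffoooo   [P → f P f]
ooooffPffoooo ⇒ ooooffoPoffoooo   [P → o P o]
ooooffoPoffoooo ⇒ ooooffooPooffoooo   [P → o P o]
ooooffooPooffoooo ⇒ ooooffoofPfooffoooo   [P → f P f]
ooooffoofPfooffoooo ⇒ ooooffooffooffoooo   [P → epsilon]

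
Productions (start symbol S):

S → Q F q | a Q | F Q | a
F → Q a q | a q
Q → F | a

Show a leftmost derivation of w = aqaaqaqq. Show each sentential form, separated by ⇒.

S ⇒ QFq   [S → Q F q]
QFq ⇒ FFq   [Q → F]
FFq ⇒ aqFq   [F → a q]
aqFq ⇒ aqQaqq   [F → Q a q]
aqQaqq ⇒ aqFaqq   [Q → F]
aqFaqq ⇒ aqQaqaqq   [F → Q a q]
aqQaqaqq ⇒ aqaaqaqq   [Q → a]

S ⇒ QFq ⇒ FFq ⇒ aqFq ⇒ aqQaqq ⇒ aqFaqq ⇒ aqQaqaqq ⇒ aqaaqaqq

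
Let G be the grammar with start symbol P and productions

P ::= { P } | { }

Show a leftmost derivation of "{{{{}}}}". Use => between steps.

P => {P} => {{P}} => {{{P}}} => {{{{}}}}

P => {P}   [P ::= { P }]
{P} => {{P}}   [P ::= { P }]
{{P}} => {{{P}}}   [P ::= { P }]
{{{P}}} => {{{{}}}}   [P ::= { }]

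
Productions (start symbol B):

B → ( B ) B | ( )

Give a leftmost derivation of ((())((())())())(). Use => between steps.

B=>(B)B=>((B)B)B=>((())B)B=>((())(B)B)B=>((())((B)B)B)B=>((())((())B)B)B=>((())((())())B)B=>((())((())())())B=>((())((())())())()

B => (B)B   [B → ( B ) B]
(B)B => ((B)B)B   [B → ( B ) B]
((B)B)B => ((())B)B   [B → ( )]
((())B)B => ((())(B)B)B   [B → ( B ) B]
((())(B)B)B => ((())((B)B)B)B   [B → ( B ) B]
((())((B)B)B)B => ((())((())B)B)B   [B → ( )]
((())((())B)B)B => ((())((())())B)B   [B → ( )]
((())((())())B)B => ((())((())())())B   [B → ( )]
((())((())())())B => ((())((())())())()   [B → ( )]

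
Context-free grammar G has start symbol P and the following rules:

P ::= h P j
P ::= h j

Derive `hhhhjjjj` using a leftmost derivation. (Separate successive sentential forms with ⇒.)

P ⇒ hPj ⇒ hhPjj ⇒ hhhPjjj ⇒ hhhhjjjj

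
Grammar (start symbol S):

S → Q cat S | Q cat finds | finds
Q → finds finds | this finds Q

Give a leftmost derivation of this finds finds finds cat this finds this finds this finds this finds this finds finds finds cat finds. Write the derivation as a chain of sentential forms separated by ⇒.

S ⇒ Q cat S ⇒ this finds Q cat S ⇒ this finds finds finds cat S ⇒ this finds finds finds cat Q cat S ⇒ this finds finds finds cat this finds Q cat S ⇒ this finds finds finds cat this finds this finds Q cat S ⇒ this finds finds finds cat this finds this finds this finds Q cat S ⇒ this finds finds finds cat this finds this finds this finds this finds Q cat S ⇒ this finds finds finds cat this finds this finds this finds this finds this finds Q cat S ⇒ this finds finds finds cat this finds this finds this finds this finds this finds finds finds cat S ⇒ this finds finds finds cat this finds this finds this finds this finds this finds finds finds cat finds

S ⇒ Q cat S   [S → Q cat S]
Q cat S ⇒ this finds Q cat S   [Q → this finds Q]
this finds Q cat S ⇒ this finds finds finds cat S   [Q → finds finds]
this finds finds finds cat S ⇒ this finds finds finds cat Q cat S   [S → Q cat S]
this finds finds finds cat Q cat S ⇒ this finds finds finds cat this finds Q cat S   [Q → this finds Q]
this finds finds finds cat this finds Q cat S ⇒ this finds finds finds cat this finds this finds Q cat S   [Q → this finds Q]
this finds finds finds cat this finds this finds Q cat S ⇒ this finds finds finds cat this finds this finds this finds Q cat S   [Q → this finds Q]
this finds finds finds cat this finds this finds this finds Q cat S ⇒ this finds finds finds cat this finds this finds this finds this finds Q cat S   [Q → this finds Q]
this finds finds finds cat this finds this finds this finds this finds Q cat S ⇒ this finds finds finds cat this finds this finds this finds this finds this finds Q cat S   [Q → this finds Q]
this finds finds finds cat this finds this finds this finds this finds this finds Q cat S ⇒ this finds finds finds cat this finds this finds this finds this finds this finds finds finds cat S   [Q → finds finds]
this finds finds finds cat this finds this finds this finds this finds this finds finds finds cat S ⇒ this finds finds finds cat this finds this finds this finds this finds this finds finds finds cat finds   [S → finds]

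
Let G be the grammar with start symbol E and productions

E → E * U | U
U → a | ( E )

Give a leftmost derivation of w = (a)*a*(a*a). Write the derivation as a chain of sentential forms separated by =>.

E => E*U => E*U*U => U*U*U => (E)*U*U => (U)*U*U => (a)*U*U => (a)*a*U => (a)*a*(E) => (a)*a*(E*U) => (a)*a*(U*U) => (a)*a*(a*U) => (a)*a*(a*a)

E => E*U   [E → E * U]
E*U => E*U*U   [E → E * U]
E*U*U => U*U*U   [E → U]
U*U*U => (E)*U*U   [U → ( E )]
(E)*U*U => (U)*U*U   [E → U]
(U)*U*U => (a)*U*U   [U → a]
(a)*U*U => (a)*a*U   [U → a]
(a)*a*U => (a)*a*(E)   [U → ( E )]
(a)*a*(E) => (a)*a*(E*U)   [E → E * U]
(a)*a*(E*U) => (a)*a*(U*U)   [E → U]
(a)*a*(U*U) => (a)*a*(a*U)   [U → a]
(a)*a*(a*U) => (a)*a*(a*a)   [U → a]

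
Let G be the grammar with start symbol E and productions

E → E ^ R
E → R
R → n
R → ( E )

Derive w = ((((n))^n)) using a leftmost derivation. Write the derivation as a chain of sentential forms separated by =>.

E => R   [E → R]
R => (E)   [R → ( E )]
(E) => (R)   [E → R]
(R) => ((E))   [R → ( E )]
((E)) => ((E^R))   [E → E ^ R]
((E^R)) => ((R^R))   [E → R]
((R^R)) => (((E)^R))   [R → ( E )]
(((E)^R)) => (((R)^R))   [E → R]
(((R)^R)) => ((((E))^R))   [R → ( E )]
((((E))^R)) => ((((R))^R))   [E → R]
((((R))^R)) => ((((n))^R))   [R → n]
((((n))^R)) => ((((n))^n))   [R → n]

E => R => (E) => (R) => ((E)) => ((E^R)) => ((R^R)) => (((E)^R)) => (((R)^R)) => ((((E))^R)) => ((((R))^R)) => ((((n))^R)) => ((((n))^n))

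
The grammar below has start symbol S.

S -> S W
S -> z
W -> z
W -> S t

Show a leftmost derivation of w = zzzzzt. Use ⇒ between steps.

S ⇒ SW   [S -> S W]
SW ⇒ zW   [S -> z]
zW ⇒ zSt   [W -> S t]
zSt ⇒ zSWt   [S -> S W]
zSWt ⇒ zSWWt   [S -> S W]
zSWWt ⇒ zSWWWt   [S -> S W]
zSWWWt ⇒ zzWWWt   [S -> z]
zzWWWt ⇒ zzzWWt   [W -> z]
zzzWWt ⇒ zzzzWt   [W -> z]
zzzzWt ⇒ zzzzzt   [W -> z]

S⇒SW⇒zW⇒zSt⇒zSWt⇒zSWWt⇒zSWWWt⇒zzWWWt⇒zzzWWt⇒zzzzWt⇒zzzzzt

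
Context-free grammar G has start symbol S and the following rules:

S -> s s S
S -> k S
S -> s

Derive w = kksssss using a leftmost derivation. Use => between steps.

S=>kS=>kkS=>kkssS=>kkssssS=>kksssss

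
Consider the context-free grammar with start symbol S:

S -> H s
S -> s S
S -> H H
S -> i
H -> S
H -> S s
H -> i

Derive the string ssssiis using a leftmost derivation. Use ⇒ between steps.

S ⇒ sS ⇒ ssS ⇒ sssS ⇒ sssHs ⇒ sssSs ⇒ sssHHs ⇒ sssSHs ⇒ ssssSHs ⇒ ssssiHs ⇒ ssssiis

S ⇒ sS   [S -> s S]
sS ⇒ ssS   [S -> s S]
ssS ⇒ sssS   [S -> s S]
sssS ⇒ sssHs   [S -> H s]
sssHs ⇒ sssSs   [H -> S]
sssSs ⇒ sssHHs   [S -> H H]
sssHHs ⇒ sssSHs   [H -> S]
sssSHs ⇒ ssssSHs   [S -> s S]
ssssSHs ⇒ ssssiHs   [S -> i]
ssssiHs ⇒ ssssiis   [H -> i]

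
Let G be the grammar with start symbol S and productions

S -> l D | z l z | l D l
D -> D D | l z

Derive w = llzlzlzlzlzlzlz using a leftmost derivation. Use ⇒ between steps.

S ⇒ lD   [S -> l D]
lD ⇒ lDD   [D -> D D]
lDD ⇒ llzD   [D -> l z]
llzD ⇒ llzDD   [D -> D D]
llzDD ⇒ llzDDD   [D -> D D]
llzDDD ⇒ llzDDDD   [D -> D D]
llzDDDD ⇒ llzDDDDD   [D -> D D]
llzDDDDD ⇒ llzDDDDDD   [D -> D D]
llzDDDDDD ⇒ llzlzDDDDD   [D -> l z]
llzlzDDDDD ⇒ llzlzlzDDDD   [D -> l z]
llzlzlzDDDD ⇒ llzlzlzlzDDD   [D -> l z]
llzlzlzlzDDD ⇒ llzlzlzlzlzDD   [D -> l z]
llzlzlzlzlzDD ⇒ llzlzlzlzlzlzD   [D -> l z]
llzlzlzlzlzlzD ⇒ llzlzlzlzlzlzlz   [D -> l z]

S ⇒ lD ⇒ lDD ⇒ llzD ⇒ llzDD ⇒ llzDDD ⇒ llzDDDD ⇒ llzDDDDD ⇒ llzDDDDDD ⇒ llzlzDDDDD ⇒ llzlzlzDDDD ⇒ llzlzlzlzDDD ⇒ llzlzlzlzlzDD ⇒ llzlzlzlzlzlzD ⇒ llzlzlzlzlzlzlz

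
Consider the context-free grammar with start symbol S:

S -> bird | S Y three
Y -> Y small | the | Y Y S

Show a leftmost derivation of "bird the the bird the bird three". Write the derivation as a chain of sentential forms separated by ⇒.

S ⇒ S Y three   [S -> S Y three]
S Y three ⇒ bird Y three   [S -> bird]
bird Y three ⇒ bird Y Y S three   [Y -> Y Y S]
bird Y Y S three ⇒ bird Y Y S Y S three   [Y -> Y Y S]
bird Y Y S Y S three ⇒ bird the Y S Y S three   [Y -> the]
bird the Y S Y S three ⇒ bird the the S Y S three   [Y -> the]
bird the the S Y S three ⇒ bird the the bird Y S three   [S -> bird]
bird the the bird Y S three ⇒ bird the the bird the S three   [Y -> the]
bird the the bird the S three ⇒ bird the the bird the bird three   [S -> bird]

S ⇒ S Y three ⇒ bird Y three ⇒ bird Y Y S three ⇒ bird Y Y S Y S three ⇒ bird the Y S Y S three ⇒ bird the the S Y S three ⇒ bird the the bird Y S three ⇒ bird the the bird the S three ⇒ bird the the bird the bird three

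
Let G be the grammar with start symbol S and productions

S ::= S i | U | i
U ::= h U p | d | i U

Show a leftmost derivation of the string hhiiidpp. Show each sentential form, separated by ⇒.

S ⇒ U   [S ::= U]
U ⇒ hUp   [U ::= h U p]
hUp ⇒ hhUpp   [U ::= h U p]
hhUpp ⇒ hhiUpp   [U ::= i U]
hhiUpp ⇒ hhiiUpp   [U ::= i U]
hhiiUpp ⇒ hhiiiUpp   [U ::= i U]
hhiiiUpp ⇒ hhiiidpp   [U ::= d]

S ⇒ U ⇒ hUp ⇒ hhUpp ⇒ hhiUpp ⇒ hhiiUpp ⇒ hhiiiUpp ⇒ hhiiidpp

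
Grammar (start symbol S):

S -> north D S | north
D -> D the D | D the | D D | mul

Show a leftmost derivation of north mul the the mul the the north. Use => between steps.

S => north D S => north D the S => north D the the S => north D the D the the S => north D the the D the the S => north mul the the D the the S => north mul the the mul the the S => north mul the the mul the the north

S => north D S   [S -> north D S]
north D S => north D the S   [D -> D the]
north D the S => north D the the S   [D -> D the]
north D the the S => north D the D the the S   [D -> D the D]
north D the D the the S => north D the the D the the S   [D -> D the]
north D the the D the the S => north mul the the D the the S   [D -> mul]
north mul the the D the the S => north mul the the mul the the S   [D -> mul]
north mul the the mul the the S => north mul the the mul the the north   [S -> north]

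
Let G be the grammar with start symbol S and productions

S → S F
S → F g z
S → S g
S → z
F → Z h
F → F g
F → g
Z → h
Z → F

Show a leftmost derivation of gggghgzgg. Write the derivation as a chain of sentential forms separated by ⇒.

S ⇒ SF   [S → S F]
SF ⇒ FgzF   [S → F g z]
FgzF ⇒ ZhgzF   [F → Z h]
ZhgzF ⇒ FhgzF   [Z → F]
FhgzF ⇒ FghgzF   [F → F g]
FghgzF ⇒ FgghgzF   [F → F g]
FgghgzF ⇒ FggghgzF   [F → F g]
FggghgzF ⇒ gggghgzF   [F → g]
gggghgzF ⇒ gggghgzFg   [F → F g]
gggghgzFg ⇒ gggghgzgg   [F → g]

S ⇒ SF ⇒ FgzF ⇒ ZhgzF ⇒ FhgzF ⇒ FghgzF ⇒ FgghgzF ⇒ FggghgzF ⇒ gggghgzF ⇒ gggghgzFg ⇒ gggghgzgg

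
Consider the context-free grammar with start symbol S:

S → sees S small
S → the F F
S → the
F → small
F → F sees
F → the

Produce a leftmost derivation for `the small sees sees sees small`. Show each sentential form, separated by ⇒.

S ⇒ the F F   [S → the F F]
the F F ⇒ the F sees F   [F → F sees]
the F sees F ⇒ the F sees sees F   [F → F sees]
the F sees sees F ⇒ the F sees sees sees F   [F → F sees]
the F sees sees sees F ⇒ the small sees sees sees F   [F → small]
the small sees sees sees F ⇒ the small sees sees sees small   [F → small]

S ⇒ the F F ⇒ the F sees F ⇒ the F sees sees F ⇒ the F sees sees sees F ⇒ the small sees sees sees F ⇒ the small sees sees sees small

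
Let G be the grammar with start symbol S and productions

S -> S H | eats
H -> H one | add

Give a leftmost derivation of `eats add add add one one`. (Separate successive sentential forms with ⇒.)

S ⇒ S H ⇒ S H H ⇒ S H H H ⇒ eats H H H ⇒ eats add H H ⇒ eats add add H ⇒ eats add add H one ⇒ eats add add H one one ⇒ eats add add add one one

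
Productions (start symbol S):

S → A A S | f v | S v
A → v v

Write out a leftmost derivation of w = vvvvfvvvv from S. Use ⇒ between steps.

S ⇒ AAS   [S → A A S]
AAS ⇒ vvAS   [A → v v]
vvAS ⇒ vvvvS   [A → v v]
vvvvS ⇒ vvvvSv   [S → S v]
vvvvSv ⇒ vvvvSvv   [S → S v]
vvvvSvv ⇒ vvvvSvvv   [S → S v]
vvvvSvvv ⇒ vvvvfvvvv   [S → f v]

S ⇒ AAS ⇒ vvAS ⇒ vvvvS ⇒ vvvvSv ⇒ vvvvSvv ⇒ vvvvSvvv ⇒ vvvvfvvvv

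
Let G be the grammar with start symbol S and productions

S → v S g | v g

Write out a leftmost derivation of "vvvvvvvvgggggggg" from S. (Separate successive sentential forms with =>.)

S=>vSg=>vvSgg=>vvvSggg=>vvvvSgggg=>vvvvvSggggg=>vvvvvvSgggggg=>vvvvvvvSggggggg=>vvvvvvvvgggggggg

S => vSg   [S → v S g]
vSg => vvSgg   [S → v S g]
vvSgg => vvvSggg   [S → v S g]
vvvSggg => vvvvSgggg   [S → v S g]
vvvvSgggg => vvvvvSggggg   [S → v S g]
vvvvvSggggg => vvvvvvSgggggg   [S → v S g]
vvvvvvSgggggg => vvvvvvvSggggggg   [S → v S g]
vvvvvvvSggggggg => vvvvvvvvgggggggg   [S → v g]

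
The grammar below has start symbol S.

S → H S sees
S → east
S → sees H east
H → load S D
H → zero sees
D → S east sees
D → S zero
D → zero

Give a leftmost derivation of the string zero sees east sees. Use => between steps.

S => H S sees => zero sees S sees => zero sees east sees

S => H S sees   [S → H S sees]
H S sees => zero sees S sees   [H → zero sees]
zero sees S sees => zero sees east sees   [S → east]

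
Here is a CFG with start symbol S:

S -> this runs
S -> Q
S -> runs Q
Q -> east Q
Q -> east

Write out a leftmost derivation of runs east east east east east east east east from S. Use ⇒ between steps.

S ⇒ runs Q ⇒ runs east Q ⇒ runs east east Q ⇒ runs east east east Q ⇒ runs east east east east Q ⇒ runs east east east east east Q ⇒ runs east east east east east east Q ⇒ runs east east east east east east east Q ⇒ runs east east east east east east east east

S ⇒ runs Q   [S -> runs Q]
runs Q ⇒ runs east Q   [Q -> east Q]
runs east Q ⇒ runs east east Q   [Q -> east Q]
runs east east Q ⇒ runs east east east Q   [Q -> east Q]
runs east east east Q ⇒ runs east east east east Q   [Q -> east Q]
runs east east east east Q ⇒ runs east east east east east Q   [Q -> east Q]
runs east east east east east Q ⇒ runs east east east east east east Q   [Q -> east Q]
runs east east east east east east Q ⇒ runs east east east east east east east Q   [Q -> east Q]
runs east east east east east east east Q ⇒ runs east east east east east east east east   [Q -> east]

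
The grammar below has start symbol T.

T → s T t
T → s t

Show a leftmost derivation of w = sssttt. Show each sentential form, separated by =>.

T => sTt => ssTtt => sssttt

T => sTt   [T → s T t]
sTt => ssTtt   [T → s T t]
ssTtt => sssttt   [T → s t]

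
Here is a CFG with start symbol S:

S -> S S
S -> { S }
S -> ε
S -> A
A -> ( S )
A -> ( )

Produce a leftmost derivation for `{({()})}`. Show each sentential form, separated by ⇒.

S ⇒ {S}   [S -> { S }]
{S} ⇒ {A}   [S -> A]
{A} ⇒ {(S)}   [A -> ( S )]
{(S)} ⇒ {(SS)}   [S -> S S]
{(SS)} ⇒ {(SSS)}   [S -> S S]
{(SSS)} ⇒ {({S}SS)}   [S -> { S }]
{({S}SS)} ⇒ {({SS}SS)}   [S -> S S]
{({SS}SS)} ⇒ {({AS}SS)}   [S -> A]
{({AS}SS)} ⇒ {({(S)S}SS)}   [A -> ( S )]
{({(S)S}SS)} ⇒ {({()S}SS)}   [S -> ε]
{({()S}SS)} ⇒ {({()}SS)}   [S -> ε]
{({()}SS)} ⇒ {({()}S)}   [S -> ε]
{({()}S)} ⇒ {({()})}   [S -> ε]

S ⇒ {S} ⇒ {A} ⇒ {(S)} ⇒ {(SS)} ⇒ {(SSS)} ⇒ {({S}SS)} ⇒ {({SS}SS)} ⇒ {({AS}SS)} ⇒ {({(S)S}SS)} ⇒ {({()S}SS)} ⇒ {({()}SS)} ⇒ {({()}S)} ⇒ {({()})}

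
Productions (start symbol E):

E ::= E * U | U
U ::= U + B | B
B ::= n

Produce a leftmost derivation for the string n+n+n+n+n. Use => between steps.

E => U   [E ::= U]
U => U+B   [U ::= U + B]
U+B => U+B+B   [U ::= U + B]
U+B+B => U+B+B+B   [U ::= U + B]
U+B+B+B => U+B+B+B+B   [U ::= U + B]
U+B+B+B+B => B+B+B+B+B   [U ::= B]
B+B+B+B+B => n+B+B+B+B   [B ::= n]
n+B+B+B+B => n+n+B+B+B   [B ::= n]
n+n+B+B+B => n+n+n+B+B   [B ::= n]
n+n+n+B+B => n+n+n+n+B   [B ::= n]
n+n+n+n+B => n+n+n+n+n   [B ::= n]

E=>U=>U+B=>U+B+B=>U+B+B+B=>U+B+B+B+B=>B+B+B+B+B=>n+B+B+B+B=>n+n+B+B+B=>n+n+n+B+B=>n+n+n+n+B=>n+n+n+n+n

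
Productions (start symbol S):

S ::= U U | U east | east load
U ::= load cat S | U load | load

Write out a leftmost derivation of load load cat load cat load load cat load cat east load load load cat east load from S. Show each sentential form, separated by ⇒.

S ⇒ U U ⇒ load U ⇒ load load cat S ⇒ load load cat U U ⇒ load load cat load cat S U ⇒ load load cat load cat U U U ⇒ load load cat load cat load U U ⇒ load load cat load cat load load cat S U ⇒ load load cat load cat load load cat U U U ⇒ load load cat load cat load load cat load cat S U U ⇒ load load cat load cat load load cat load cat east load U U ⇒ load load cat load cat load load cat load cat east load load U ⇒ load load cat load cat load load cat load cat east load load load cat S ⇒ load load cat load cat load load cat load cat east load load load cat east load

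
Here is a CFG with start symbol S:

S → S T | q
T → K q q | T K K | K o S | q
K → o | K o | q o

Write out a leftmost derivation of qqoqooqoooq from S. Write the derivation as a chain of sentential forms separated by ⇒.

S ⇒ ST ⇒ STT ⇒ qTT ⇒ qTKKT ⇒ qTKKKKT ⇒ qTKKKKKKT ⇒ qqKKKKKKT ⇒ qqoKKKKKT ⇒ qqoqoKKKKT ⇒ qqoqooKKKT ⇒ qqoqooqoKKT ⇒ qqoqooqooKT ⇒ qqoqooqoooT ⇒ qqoqooqoooq

S ⇒ ST   [S → S T]
ST ⇒ STT   [S → S T]
STT ⇒ qTT   [S → q]
qTT ⇒ qTKKT   [T → T K K]
qTKKT ⇒ qTKKKKT   [T → T K K]
qTKKKKT ⇒ qTKKKKKKT   [T → T K K]
qTKKKKKKT ⇒ qqKKKKKKT   [T → q]
qqKKKKKKT ⇒ qqoKKKKKT   [K → o]
qqoKKKKKT ⇒ qqoqoKKKKT   [K → q o]
qqoqoKKKKT ⇒ qqoqooKKKT   [K → o]
qqoqooKKKT ⇒ qqoqooqoKKT   [K → q o]
qqoqooqoKKT ⇒ qqoqooqooKT   [K → o]
qqoqooqooKT ⇒ qqoqooqoooT   [K → o]
qqoqooqoooT ⇒ qqoqooqoooq   [T → q]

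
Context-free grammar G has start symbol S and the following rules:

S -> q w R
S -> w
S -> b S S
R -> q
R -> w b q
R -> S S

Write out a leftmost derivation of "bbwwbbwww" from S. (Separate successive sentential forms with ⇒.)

S⇒bSS⇒bbSSS⇒bbwSS⇒bbwwS⇒bbwwbSS⇒bbwwbbSSS⇒bbwwbbwSS⇒bbwwbbwwS⇒bbwwbbwww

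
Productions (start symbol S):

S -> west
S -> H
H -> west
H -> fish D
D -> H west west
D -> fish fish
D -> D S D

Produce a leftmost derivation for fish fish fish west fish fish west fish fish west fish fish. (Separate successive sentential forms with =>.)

S => H => fish D => fish D S D => fish D S D S D => fish D S D S D S D => fish fish fish S D S D S D => fish fish fish west D S D S D => fish fish fish west fish fish S D S D => fish fish fish west fish fish west D S D => fish fish fish west fish fish west fish fish S D => fish fish fish west fish fish west fish fish west D => fish fish fish west fish fish west fish fish west fish fish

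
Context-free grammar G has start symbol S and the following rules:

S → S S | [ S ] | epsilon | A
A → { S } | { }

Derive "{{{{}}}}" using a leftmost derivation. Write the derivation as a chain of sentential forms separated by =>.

S => A => {S} => {A} => {{S}} => {{SS}} => {{SSS}} => {{ASS}} => {{{S}SS}} => {{{A}SS}} => {{{{}}SS}} => {{{{}}S}} => {{{{}}}}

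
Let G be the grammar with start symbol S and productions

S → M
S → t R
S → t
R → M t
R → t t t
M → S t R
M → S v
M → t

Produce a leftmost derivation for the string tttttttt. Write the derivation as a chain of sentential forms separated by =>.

S => M => StR => tRtR => tttttR => tttttttt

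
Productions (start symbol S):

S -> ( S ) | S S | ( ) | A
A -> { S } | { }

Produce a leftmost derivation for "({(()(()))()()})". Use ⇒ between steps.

S ⇒ (S) ⇒ (A) ⇒ ({S}) ⇒ ({SS}) ⇒ ({SSS}) ⇒ ({(S)SS}) ⇒ ({(SS)SS}) ⇒ ({(()S)SS}) ⇒ ({(()(S))SS}) ⇒ ({(()(()))SS}) ⇒ ({(()(()))()S}) ⇒ ({(()(()))()()})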